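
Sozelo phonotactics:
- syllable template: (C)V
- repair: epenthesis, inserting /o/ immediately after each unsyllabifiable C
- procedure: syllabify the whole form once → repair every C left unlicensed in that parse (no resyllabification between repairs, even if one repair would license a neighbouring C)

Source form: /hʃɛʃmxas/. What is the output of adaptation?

The consonants /h/, /ʃ/, /m/, /s/ cannot be parsed into a legal (C)V syllable (no codas are permitted; onsets are limited to one consonant).
Epenthesis after each stranded consonant: /h/ → /ho/, /ʃ/ → /ʃo/, /m/ → /mo/, /s/ → /so/.

hoʃɛʃomoxaso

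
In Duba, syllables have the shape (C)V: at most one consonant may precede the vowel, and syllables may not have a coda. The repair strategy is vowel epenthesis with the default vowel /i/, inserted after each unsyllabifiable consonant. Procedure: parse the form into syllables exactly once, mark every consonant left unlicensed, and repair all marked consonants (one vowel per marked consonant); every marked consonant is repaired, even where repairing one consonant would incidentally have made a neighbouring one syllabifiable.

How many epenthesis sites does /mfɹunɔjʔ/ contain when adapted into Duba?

The unsyllabifiable consonants are /m/, /f/, /j/, /ʔ/; each receives one epenthetic vowel.

4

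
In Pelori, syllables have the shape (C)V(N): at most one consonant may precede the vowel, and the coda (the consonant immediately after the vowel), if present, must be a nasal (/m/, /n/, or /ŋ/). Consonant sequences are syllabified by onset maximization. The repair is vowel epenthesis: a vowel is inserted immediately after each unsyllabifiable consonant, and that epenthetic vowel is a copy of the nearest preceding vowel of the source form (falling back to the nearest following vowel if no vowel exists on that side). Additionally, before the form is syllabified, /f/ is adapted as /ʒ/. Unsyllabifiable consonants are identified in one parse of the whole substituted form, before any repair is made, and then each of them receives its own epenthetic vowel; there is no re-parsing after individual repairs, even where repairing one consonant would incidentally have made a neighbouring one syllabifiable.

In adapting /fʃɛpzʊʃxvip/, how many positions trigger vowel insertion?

5

After substitution the input is /ʒʃɛpzʊʃxvip/.
The unsyllabifiable consonants are /ʒ/, /p/, /ʃ/, /x/, /p/; each receives one epenthetic vowel.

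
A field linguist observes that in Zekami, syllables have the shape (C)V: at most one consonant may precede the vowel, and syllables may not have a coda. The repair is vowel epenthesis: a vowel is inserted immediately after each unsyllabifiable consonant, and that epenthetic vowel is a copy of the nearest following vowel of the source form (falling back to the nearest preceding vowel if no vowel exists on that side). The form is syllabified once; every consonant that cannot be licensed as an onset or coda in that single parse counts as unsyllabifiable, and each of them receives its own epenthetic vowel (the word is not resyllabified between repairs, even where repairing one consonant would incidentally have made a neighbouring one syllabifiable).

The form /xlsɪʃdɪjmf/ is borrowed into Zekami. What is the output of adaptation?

Syllabifying with onset maximization leaves /x/, /l/, /ʃ/, /j/, /m/, /f/ stranded (no codas are permitted; onsets are limited to one consonant).
Inserting the epenthetic vowel yields /x/ → /xɪ/, /l/ → /lɪ/, /ʃ/ → /ʃɪ/, /j/ → /jɪ/, /m/ → /mɪ/, /f/ → /fɪ/.

xɪlɪsɪʃɪdɪjɪmɪfɪ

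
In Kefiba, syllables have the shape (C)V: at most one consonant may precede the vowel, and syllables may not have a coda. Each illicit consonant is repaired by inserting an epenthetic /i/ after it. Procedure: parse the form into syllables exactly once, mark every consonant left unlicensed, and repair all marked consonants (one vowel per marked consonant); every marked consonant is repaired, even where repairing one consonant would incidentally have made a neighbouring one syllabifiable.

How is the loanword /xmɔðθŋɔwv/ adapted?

ximɔðiθiŋɔwivi

Under (C)V, the unsyllabifiable consonants are /x/, /ð/, /θ/, /w/, /v/ (no codas are permitted; onsets are limited to one consonant).
Epenthesis after each stranded consonant: /x/ → /xi/, /ð/ → /ði/, /θ/ → /θi/, /w/ → /wi/, /v/ → /vi/.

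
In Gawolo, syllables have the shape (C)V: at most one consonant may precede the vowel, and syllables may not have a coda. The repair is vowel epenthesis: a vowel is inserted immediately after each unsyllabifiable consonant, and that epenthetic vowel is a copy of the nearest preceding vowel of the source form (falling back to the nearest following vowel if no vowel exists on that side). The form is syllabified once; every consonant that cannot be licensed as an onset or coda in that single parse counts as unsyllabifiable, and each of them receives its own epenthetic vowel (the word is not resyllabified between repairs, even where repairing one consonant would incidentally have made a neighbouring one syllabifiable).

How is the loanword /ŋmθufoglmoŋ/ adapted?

ŋumuθufogolomoŋo

Under (C)V, the unsyllabifiable consonants are /ŋ/, /m/, /g/, /l/, /ŋ/ (no codas are permitted; onsets are limited to one consonant).
Each unlicensed consonant becomes the onset of a new syllable: /ŋ/ → /ŋu/, /m/ → /mu/, /g/ → /go/, /l/ → /lo/, /ŋ/ → /ŋo/.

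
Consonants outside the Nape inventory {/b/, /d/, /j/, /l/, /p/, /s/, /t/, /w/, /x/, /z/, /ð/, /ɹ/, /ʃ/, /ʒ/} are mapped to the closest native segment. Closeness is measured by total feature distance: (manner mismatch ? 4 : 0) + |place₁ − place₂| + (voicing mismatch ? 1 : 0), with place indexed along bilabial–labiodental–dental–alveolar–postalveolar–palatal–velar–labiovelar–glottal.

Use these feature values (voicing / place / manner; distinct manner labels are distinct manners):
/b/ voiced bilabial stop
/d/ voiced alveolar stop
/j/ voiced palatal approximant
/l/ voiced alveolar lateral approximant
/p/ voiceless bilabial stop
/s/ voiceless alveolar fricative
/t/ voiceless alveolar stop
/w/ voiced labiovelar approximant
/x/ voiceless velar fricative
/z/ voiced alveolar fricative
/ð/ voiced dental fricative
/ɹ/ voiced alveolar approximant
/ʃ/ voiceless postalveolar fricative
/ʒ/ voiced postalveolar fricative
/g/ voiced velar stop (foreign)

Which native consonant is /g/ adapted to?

d

/d/ is closest: same manner (stop), place distance 3 (velar→alveolar), same voicing; total 3. Next closest is /t/ at distance 4.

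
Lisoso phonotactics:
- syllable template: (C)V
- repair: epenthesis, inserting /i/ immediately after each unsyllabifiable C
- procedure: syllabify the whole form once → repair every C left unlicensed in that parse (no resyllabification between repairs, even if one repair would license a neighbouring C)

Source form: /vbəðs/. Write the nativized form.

vibəðisi

Under (C)V, the unsyllabifiable consonants are /v/, /ð/, /s/ (no codas are permitted; onsets are limited to one consonant).
Epenthesis after each stranded consonant: /v/ → /vi/, /ð/ → /ði/, /s/ → /si/.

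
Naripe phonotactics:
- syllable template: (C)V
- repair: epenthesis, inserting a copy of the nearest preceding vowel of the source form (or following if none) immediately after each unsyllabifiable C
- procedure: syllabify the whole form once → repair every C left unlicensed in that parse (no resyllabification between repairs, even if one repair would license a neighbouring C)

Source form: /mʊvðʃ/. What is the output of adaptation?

mʊvʊðʊʃʊ

Under (C)V, the unsyllabifiable consonants are /v/, /ð/, /ʃ/ (no codas are permitted; onsets are limited to one consonant).
Each unlicensed consonant becomes the onset of a new syllable: /v/ → /vʊ/, /ð/ → /ðʊ/, /ʃ/ → /ʃʊ/.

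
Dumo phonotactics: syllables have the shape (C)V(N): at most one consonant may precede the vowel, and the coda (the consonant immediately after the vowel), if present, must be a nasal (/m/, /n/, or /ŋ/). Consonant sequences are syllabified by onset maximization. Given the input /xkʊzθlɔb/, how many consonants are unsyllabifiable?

Syllabifying with onset maximization leaves /x/, /z/, /θ/, /b/ stranded (only a nasal (/m/, /n/, or /ŋ/) is licensed in coda position; onsets are limited to one consonant).

4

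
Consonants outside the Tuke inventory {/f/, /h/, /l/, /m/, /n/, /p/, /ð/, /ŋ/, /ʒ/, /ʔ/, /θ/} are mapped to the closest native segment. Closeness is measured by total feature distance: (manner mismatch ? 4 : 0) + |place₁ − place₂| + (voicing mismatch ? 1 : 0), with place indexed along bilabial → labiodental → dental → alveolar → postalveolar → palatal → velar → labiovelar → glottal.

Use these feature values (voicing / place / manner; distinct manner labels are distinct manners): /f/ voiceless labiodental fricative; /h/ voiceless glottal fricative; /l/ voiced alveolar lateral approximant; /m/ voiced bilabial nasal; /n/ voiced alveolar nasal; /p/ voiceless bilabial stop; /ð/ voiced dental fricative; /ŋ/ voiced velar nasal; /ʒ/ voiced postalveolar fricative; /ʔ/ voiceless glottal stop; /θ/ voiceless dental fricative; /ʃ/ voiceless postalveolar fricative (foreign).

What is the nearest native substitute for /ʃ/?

/ʒ/ is closest: same manner (fricative), place distance 0 (postalveolar→postalveolar), voicing differs (+1); total 1. Next closest is /θ/ at distance 2.

ʒ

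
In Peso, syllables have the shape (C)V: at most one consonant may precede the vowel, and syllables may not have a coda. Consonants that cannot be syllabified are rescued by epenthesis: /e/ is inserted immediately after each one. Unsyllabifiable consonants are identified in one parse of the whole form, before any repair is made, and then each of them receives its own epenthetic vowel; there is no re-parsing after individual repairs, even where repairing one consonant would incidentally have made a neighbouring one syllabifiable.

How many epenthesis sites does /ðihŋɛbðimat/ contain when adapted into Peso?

3

The unsyllabifiable consonants are /h/, /b/, /t/; each receives one epenthetic vowel.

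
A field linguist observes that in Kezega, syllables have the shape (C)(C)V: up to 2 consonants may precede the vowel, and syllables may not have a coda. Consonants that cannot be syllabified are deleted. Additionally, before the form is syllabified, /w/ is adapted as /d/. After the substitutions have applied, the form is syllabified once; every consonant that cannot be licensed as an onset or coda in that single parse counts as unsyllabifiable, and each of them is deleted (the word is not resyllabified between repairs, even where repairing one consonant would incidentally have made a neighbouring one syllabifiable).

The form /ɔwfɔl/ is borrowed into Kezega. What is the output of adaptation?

ɔdfɔ

Substitution: /w/ → /d/, giving /ɔdfɔl/.
Under (C)(C)V, the unsyllabifiable consonants are /l/ (no codas are permitted; onsets may contain at most 2 consonants).
Each unlicensed consonant is deleted: /l/.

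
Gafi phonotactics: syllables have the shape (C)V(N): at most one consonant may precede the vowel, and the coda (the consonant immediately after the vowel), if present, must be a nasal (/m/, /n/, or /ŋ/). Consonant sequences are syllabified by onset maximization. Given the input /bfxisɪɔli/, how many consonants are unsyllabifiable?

Syllabifying with onset maximization leaves /b/, /f/ stranded (only a nasal (/m/, /n/, or /ŋ/) is licensed in coda position; onsets are limited to one consonant).

2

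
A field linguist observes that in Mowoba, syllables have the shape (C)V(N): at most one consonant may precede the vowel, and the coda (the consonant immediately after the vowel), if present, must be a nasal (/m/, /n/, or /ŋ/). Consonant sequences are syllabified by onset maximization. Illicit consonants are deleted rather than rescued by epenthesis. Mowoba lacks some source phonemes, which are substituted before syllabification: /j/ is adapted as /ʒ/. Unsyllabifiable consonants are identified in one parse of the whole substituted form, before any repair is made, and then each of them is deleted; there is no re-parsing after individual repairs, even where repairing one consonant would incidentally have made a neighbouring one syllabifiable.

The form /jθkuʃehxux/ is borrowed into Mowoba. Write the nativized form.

Substitution: /j/ → /ʒ/, giving /ʒθkuʃehxux/.
Under (C)V(N), the unsyllabifiable consonants are /ʒ/, /θ/, /h/, /x/ (only a nasal (/m/, /n/, or /ŋ/) is licensed in coda position; onsets are limited to one consonant).
Deleting the stranded consonants removes /ʒ/, /θ/, /h/, /x/.

kuʃexu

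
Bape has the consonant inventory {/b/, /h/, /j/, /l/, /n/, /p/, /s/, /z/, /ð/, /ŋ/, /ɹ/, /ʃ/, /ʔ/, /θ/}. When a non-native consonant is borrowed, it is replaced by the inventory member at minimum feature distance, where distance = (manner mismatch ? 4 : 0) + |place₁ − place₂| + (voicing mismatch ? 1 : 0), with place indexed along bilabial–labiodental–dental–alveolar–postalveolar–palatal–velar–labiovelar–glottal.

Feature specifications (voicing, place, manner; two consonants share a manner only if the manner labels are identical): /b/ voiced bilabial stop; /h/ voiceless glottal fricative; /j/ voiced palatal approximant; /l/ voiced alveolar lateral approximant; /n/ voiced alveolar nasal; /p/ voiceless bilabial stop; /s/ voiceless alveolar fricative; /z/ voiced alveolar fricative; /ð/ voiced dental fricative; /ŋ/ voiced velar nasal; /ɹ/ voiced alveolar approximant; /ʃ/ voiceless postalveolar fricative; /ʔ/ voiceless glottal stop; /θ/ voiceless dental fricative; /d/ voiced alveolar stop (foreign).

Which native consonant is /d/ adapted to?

b

/b/ is closest: same manner (stop), place distance 3 (alveolar→bilabial), same voicing; total 3. Next closest is /l/ at distance 4.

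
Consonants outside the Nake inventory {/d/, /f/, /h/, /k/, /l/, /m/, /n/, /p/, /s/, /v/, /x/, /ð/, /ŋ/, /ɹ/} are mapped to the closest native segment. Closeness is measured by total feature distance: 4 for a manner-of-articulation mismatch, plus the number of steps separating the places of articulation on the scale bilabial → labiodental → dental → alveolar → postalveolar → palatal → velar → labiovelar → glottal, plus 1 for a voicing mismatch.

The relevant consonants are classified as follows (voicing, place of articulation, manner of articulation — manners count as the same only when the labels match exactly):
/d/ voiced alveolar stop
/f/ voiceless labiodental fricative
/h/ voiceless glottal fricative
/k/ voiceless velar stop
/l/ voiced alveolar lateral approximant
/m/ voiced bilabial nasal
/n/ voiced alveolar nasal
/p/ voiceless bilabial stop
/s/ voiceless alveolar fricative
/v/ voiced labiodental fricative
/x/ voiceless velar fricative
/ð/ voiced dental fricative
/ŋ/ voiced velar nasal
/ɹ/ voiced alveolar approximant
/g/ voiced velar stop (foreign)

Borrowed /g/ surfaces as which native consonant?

/k/ is closest: same manner (stop), place distance 0 (velar→velar), voicing differs (+1); total 1. Next closest is /d/ at distance 3.

k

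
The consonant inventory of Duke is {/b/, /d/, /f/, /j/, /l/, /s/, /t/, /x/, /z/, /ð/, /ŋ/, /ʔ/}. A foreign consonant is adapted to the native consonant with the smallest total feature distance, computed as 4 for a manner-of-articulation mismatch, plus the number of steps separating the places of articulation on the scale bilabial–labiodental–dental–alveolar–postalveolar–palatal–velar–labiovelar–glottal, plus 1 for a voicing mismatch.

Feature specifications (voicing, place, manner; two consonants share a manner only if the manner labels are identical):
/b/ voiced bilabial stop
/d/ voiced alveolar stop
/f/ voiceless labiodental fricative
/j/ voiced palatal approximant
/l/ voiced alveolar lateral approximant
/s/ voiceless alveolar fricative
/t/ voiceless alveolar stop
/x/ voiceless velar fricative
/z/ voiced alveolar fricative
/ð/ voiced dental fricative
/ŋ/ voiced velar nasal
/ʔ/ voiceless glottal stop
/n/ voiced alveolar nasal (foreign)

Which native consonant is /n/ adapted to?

ŋ

/ŋ/ is closest: same manner (nasal), place distance 3 (alveolar→velar), same voicing; total 3. Next closest is /d/ at distance 4.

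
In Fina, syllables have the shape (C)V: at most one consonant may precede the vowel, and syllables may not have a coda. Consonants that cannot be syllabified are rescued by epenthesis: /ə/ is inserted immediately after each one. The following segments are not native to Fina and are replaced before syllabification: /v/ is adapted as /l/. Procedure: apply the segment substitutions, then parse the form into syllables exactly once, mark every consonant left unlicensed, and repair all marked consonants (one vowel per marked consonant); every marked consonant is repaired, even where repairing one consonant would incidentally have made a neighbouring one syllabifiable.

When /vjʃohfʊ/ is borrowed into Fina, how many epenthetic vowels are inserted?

After substitution the input is /ljʃohfʊ/.
The unsyllabifiable consonants are /l/, /j/, /h/; each receives one epenthetic vowel.

3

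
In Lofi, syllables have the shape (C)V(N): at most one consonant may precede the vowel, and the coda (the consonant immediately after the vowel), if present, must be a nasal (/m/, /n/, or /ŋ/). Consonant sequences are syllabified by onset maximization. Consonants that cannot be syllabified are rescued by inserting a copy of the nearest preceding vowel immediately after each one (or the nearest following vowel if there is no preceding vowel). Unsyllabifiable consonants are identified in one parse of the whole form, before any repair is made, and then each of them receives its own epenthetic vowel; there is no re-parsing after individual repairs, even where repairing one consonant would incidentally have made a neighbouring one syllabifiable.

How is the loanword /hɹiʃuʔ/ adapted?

Syllabifying with onset maximization leaves /h/, /ʔ/ stranded (only a nasal (/m/, /n/, or /ŋ/) is licensed in coda position; onsets are limited to one consonant).
Epenthesis after each stranded consonant: /h/ → /hi/, /ʔ/ → /ʔu/.

hiɹiʃuʔu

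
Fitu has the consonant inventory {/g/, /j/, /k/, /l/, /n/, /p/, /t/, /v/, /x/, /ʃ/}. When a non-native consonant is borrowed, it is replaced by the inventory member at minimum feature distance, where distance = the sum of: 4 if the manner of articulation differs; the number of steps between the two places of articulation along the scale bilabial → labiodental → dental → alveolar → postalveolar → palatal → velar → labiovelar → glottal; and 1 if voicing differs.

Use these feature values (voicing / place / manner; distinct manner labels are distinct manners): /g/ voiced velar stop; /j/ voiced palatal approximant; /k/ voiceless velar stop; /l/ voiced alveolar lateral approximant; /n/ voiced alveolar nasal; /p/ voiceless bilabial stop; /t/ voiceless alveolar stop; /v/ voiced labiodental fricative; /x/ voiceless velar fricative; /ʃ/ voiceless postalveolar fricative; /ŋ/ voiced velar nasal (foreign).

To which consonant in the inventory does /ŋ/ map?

/n/ is closest: same manner (nasal), place distance 3 (velar→alveolar), same voicing; total 3. Next closest is /g/ at distance 4.

n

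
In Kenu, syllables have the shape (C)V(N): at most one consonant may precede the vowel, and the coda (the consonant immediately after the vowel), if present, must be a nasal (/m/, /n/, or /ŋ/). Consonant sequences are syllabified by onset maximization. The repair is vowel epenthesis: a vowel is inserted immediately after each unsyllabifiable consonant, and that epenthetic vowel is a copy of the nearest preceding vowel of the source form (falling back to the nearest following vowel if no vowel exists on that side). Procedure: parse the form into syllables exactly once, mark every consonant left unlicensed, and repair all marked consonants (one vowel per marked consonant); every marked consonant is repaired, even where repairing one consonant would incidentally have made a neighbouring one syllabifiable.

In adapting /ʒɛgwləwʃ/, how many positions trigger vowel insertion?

4

The unsyllabifiable consonants are /g/, /w/, /w/, /ʃ/; each receives one epenthetic vowel.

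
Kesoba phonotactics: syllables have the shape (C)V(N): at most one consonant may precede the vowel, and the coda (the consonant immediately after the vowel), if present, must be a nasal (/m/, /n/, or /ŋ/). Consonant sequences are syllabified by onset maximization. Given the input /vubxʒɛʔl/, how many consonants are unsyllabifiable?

4

Under (C)V(N), the unsyllabifiable consonants are /b/, /x/, /ʔ/, /l/ (only a nasal (/m/, /n/, or /ŋ/) is licensed in coda position; onsets are limited to one consonant).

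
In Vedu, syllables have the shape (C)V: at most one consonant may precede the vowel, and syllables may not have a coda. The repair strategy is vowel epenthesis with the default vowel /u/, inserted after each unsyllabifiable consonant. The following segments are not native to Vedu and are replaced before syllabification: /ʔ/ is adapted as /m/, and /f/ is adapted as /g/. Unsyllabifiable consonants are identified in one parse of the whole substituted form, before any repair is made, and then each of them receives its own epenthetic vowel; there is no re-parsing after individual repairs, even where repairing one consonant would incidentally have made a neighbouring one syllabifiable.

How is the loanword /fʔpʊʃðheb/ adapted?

Substitution: /f/ → /g/, /ʔ/ → /m/, giving /gmpʊʃðheb/.
Syllabifying with onset maximization leaves /g/, /m/, /ʃ/, /ð/, /b/ stranded (no codas are permitted; onsets are limited to one consonant).
Epenthesis after each stranded consonant: /g/ → /gu/, /m/ → /mu/, /ʃ/ → /ʃu/, /ð/ → /ðu/, /b/ → /bu/.

gumupʊʃuðuhebu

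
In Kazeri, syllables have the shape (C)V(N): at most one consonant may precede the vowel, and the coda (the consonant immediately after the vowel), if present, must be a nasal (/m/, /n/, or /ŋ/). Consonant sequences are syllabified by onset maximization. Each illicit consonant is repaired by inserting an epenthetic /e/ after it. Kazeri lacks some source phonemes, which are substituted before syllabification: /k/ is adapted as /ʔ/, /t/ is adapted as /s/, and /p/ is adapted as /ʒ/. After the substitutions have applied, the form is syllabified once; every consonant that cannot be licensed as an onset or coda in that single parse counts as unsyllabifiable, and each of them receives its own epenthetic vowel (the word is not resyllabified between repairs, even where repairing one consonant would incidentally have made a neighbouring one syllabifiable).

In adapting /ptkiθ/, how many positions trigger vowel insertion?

After substitution the input is /ʒsʔiθ/.
The unsyllabifiable consonants are /ʒ/, /s/, /θ/; each receives one epenthetic vowel.

3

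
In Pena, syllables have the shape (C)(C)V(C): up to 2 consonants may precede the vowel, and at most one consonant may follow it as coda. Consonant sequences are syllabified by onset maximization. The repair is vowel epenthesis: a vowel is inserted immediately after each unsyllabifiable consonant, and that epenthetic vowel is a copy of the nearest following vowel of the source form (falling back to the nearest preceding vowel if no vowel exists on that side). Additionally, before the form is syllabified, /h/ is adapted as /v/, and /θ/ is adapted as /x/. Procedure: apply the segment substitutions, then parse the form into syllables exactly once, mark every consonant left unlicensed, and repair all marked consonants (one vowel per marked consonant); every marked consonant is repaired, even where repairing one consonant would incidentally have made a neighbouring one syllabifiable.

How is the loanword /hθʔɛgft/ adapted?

Substitution: /h/ → /v/, /θ/ → /x/, giving /vxʔɛgft/.
The consonants /v/, /f/, /t/ cannot be parsed into a legal (C)(C)V(C) syllable (at most one coda consonant is licensed; onsets may contain at most 2 consonants).
Each unlicensed consonant becomes the onset of a new syllable: /v/ → /vɛ/, /f/ → /fɛ/, /t/ → /tɛ/.

vɛxʔɛgfɛtɛ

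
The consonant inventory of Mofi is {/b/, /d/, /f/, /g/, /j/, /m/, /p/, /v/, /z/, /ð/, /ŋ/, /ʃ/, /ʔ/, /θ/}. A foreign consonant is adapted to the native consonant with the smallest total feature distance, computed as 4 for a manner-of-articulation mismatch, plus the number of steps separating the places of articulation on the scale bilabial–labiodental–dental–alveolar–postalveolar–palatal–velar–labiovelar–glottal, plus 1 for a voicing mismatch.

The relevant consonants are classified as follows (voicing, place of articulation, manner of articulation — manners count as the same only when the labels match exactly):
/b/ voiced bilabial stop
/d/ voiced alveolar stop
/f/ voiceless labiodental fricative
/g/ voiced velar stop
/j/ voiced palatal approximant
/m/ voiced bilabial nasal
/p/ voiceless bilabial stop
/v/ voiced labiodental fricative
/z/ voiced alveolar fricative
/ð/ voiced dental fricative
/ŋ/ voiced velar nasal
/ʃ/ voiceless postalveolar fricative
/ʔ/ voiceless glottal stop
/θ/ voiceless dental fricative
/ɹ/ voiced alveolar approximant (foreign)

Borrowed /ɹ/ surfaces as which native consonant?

j

/j/ is closest: same manner (approximant), place distance 2 (alveolar→palatal), same voicing; total 2. Next closest is /d/ at distance 4.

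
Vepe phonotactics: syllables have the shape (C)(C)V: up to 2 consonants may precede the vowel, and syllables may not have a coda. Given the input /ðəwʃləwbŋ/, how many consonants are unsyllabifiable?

Under (C)(C)V, the unsyllabifiable consonants are /w/, /w/, /b/, /ŋ/ (no codas are permitted; onsets may contain at most 2 consonants).

4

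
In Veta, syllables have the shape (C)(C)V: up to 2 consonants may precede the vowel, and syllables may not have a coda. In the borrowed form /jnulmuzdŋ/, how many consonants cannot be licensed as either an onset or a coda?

The consonants /z/, /d/, /ŋ/ cannot be parsed into a legal (C)(C)V syllable (no codas are permitted; onsets may contain at most 2 consonants).

3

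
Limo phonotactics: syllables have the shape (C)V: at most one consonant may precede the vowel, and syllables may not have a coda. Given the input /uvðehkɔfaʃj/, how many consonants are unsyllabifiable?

Under (C)V, the unsyllabifiable consonants are /v/, /h/, /ʃ/, /j/ (no codas are permitted; onsets are limited to one consonant).

4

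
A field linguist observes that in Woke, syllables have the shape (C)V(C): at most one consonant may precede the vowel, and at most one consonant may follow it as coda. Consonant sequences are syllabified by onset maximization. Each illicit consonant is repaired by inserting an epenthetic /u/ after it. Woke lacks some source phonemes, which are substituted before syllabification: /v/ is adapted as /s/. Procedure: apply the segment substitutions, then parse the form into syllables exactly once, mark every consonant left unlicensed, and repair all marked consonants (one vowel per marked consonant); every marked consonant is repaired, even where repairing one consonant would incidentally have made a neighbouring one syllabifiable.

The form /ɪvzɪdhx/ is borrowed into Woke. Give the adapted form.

ɪszɪdhuxu

Substitution: /v/ → /s/, giving /ɪszɪdhx/.
Syllabifying with onset maximization leaves /h/, /x/ stranded (at most one coda consonant is licensed; onsets are limited to one consonant).
Epenthesis after each stranded consonant: /h/ → /hu/, /x/ → /xu/.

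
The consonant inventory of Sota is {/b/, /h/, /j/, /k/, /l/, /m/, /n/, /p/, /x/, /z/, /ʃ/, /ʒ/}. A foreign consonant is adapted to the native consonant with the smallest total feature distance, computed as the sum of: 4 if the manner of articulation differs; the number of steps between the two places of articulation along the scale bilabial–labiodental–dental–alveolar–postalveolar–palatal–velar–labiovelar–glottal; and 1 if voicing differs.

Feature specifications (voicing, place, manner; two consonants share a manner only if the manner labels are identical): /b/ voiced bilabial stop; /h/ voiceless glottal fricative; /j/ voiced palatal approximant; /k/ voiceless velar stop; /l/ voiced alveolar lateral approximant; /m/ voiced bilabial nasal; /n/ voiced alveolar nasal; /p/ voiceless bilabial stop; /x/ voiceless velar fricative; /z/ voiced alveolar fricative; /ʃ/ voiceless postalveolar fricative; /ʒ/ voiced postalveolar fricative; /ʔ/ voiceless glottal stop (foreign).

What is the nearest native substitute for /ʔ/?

k

/k/ is closest: same manner (stop), place distance 2 (glottal→velar), same voicing; total 2. Next closest is /h/ at distance 4.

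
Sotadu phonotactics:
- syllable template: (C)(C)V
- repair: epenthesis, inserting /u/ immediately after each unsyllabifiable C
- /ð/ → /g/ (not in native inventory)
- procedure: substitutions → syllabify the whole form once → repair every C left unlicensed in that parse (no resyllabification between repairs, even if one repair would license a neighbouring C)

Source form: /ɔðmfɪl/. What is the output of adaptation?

Substitution: /ð/ → /g/, giving /ɔgmfɪl/.
Under (C)(C)V, the unsyllabifiable consonants are /g/, /l/ (no codas are permitted; onsets may contain at most 2 consonants).
Inserting the epenthetic vowel yields /g/ → /gu/, /l/ → /lu/.

ɔgumfɪlu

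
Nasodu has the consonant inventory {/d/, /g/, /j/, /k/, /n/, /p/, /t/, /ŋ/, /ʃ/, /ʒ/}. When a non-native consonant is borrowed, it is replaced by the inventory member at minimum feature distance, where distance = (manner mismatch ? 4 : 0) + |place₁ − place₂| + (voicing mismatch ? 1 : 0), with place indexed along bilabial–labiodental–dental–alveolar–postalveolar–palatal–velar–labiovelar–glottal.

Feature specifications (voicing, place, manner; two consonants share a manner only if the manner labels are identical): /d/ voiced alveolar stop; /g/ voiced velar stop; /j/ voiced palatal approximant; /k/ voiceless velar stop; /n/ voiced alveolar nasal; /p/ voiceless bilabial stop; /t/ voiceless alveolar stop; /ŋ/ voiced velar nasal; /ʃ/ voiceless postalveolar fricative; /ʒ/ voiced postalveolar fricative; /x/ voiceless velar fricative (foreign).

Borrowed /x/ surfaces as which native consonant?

/ʃ/ is closest: same manner (fricative), place distance 2 (velar→postalveolar), same voicing; total 2. Next closest is /ʒ/ at distance 3.

ʃ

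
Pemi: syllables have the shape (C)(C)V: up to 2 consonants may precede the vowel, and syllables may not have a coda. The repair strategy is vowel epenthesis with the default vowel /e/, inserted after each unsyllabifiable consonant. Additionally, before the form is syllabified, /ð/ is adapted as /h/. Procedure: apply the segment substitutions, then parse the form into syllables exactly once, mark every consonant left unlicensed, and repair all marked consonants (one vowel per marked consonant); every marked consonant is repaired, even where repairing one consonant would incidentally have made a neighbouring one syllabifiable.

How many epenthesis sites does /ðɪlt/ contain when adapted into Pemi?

2

After substitution the input is /hɪlt/.
The unsyllabifiable consonants are /l/, /t/; each receives one epenthetic vowel.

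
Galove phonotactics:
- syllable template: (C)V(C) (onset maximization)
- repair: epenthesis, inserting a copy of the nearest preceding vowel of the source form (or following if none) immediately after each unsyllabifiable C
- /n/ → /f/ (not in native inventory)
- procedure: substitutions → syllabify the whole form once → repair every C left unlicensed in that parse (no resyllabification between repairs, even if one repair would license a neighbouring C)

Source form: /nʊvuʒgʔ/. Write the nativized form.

Substitution: /n/ → /f/, giving /fʊvuʒgʔ/.
Under (C)V(C), the unsyllabifiable consonants are /g/, /ʔ/ (at most one coda consonant is licensed; onsets are limited to one consonant).
Inserting the epenthetic vowel yields /g/ → /gu/, /ʔ/ → /ʔu/.

fʊvuʒguʔu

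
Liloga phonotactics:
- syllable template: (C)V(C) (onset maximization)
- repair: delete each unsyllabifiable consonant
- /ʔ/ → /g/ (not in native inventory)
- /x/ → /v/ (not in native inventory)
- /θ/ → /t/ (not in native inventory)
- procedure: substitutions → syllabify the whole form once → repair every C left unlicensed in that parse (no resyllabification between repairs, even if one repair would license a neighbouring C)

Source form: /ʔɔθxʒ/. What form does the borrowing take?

Substitution: /ʔ/ → /g/, /θ/ → /t/, /x/ → /v/, giving /gɔtvʒ/.
Syllabifying with onset maximization leaves /v/, /ʒ/ stranded (at most one coda consonant is licensed; onsets are limited to one consonant).
Deleting the stranded consonants removes /v/, /ʒ/.

gɔt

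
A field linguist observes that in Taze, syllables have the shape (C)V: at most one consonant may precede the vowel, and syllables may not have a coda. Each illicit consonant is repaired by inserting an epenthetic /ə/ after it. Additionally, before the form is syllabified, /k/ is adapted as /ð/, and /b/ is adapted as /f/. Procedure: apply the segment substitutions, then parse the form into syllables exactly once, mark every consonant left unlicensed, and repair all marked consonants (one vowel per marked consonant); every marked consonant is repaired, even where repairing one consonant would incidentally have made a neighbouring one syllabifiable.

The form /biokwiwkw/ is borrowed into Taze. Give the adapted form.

fioðəwiwəðəwə

Substitution: /b/ → /f/, /k/ → /ð/, giving /fioðwiwðw/.
The consonants /ð/, /w/, /ð/, /w/ cannot be parsed into a legal (C)V syllable (no codas are permitted; onsets are limited to one consonant).
Epenthesis after each stranded consonant: /ð/ → /ðə/, /w/ → /wə/, /ð/ → /ðə/, /w/ → /wə/.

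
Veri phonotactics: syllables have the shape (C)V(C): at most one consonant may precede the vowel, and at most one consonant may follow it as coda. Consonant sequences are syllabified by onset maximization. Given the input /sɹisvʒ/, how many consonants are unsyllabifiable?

Under (C)V(C), the unsyllabifiable consonants are /s/, /v/, /ʒ/ (at most one coda consonant is licensed; onsets are limited to one consonant).

3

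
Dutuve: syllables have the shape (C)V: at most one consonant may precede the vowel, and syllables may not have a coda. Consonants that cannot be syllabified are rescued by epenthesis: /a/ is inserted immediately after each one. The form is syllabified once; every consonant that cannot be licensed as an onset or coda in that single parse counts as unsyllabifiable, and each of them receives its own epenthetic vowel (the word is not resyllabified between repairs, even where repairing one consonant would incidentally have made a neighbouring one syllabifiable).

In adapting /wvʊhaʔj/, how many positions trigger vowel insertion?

3

The unsyllabifiable consonants are /w/, /ʔ/, /j/; each receives one epenthetic vowel.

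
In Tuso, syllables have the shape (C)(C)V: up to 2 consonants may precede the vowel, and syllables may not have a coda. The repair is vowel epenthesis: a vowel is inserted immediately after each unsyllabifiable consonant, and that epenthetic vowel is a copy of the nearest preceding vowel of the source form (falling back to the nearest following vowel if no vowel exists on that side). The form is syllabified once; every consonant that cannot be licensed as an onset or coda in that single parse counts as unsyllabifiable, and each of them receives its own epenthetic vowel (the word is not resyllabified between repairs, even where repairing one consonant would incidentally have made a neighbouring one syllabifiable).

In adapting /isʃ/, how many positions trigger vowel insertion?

2

The unsyllabifiable consonants are /s/, /ʃ/; each receives one epenthetic vowel.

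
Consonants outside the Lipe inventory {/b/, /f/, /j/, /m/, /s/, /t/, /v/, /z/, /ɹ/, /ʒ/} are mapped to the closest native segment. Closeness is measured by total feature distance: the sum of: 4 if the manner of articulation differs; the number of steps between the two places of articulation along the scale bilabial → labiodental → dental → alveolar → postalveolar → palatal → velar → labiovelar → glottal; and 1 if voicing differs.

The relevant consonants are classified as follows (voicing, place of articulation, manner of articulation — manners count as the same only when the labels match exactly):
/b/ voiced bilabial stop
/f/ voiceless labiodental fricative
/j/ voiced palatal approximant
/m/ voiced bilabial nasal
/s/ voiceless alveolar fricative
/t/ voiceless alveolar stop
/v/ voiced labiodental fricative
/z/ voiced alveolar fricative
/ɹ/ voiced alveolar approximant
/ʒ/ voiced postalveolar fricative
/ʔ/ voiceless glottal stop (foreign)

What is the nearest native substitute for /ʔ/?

t

/t/ is closest: same manner (stop), place distance 5 (glottal→alveolar), same voicing; total 5. Next closest is /j/ at distance 8.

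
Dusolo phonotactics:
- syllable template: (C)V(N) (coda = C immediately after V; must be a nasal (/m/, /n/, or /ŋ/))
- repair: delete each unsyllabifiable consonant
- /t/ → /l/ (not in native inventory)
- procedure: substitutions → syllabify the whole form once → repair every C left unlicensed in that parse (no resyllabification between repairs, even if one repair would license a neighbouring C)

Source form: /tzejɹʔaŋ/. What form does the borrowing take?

zeʔaŋ

Substitution: /t/ → /l/, giving /lzejɹʔaŋ/.
The consonants /l/, /j/, /ɹ/ cannot be parsed into a legal (C)V(N) syllable (only a nasal (/m/, /n/, or /ŋ/) is licensed in coda position; onsets are limited to one consonant).
Deleting the stranded consonants removes /l/, /j/, /ɹ/.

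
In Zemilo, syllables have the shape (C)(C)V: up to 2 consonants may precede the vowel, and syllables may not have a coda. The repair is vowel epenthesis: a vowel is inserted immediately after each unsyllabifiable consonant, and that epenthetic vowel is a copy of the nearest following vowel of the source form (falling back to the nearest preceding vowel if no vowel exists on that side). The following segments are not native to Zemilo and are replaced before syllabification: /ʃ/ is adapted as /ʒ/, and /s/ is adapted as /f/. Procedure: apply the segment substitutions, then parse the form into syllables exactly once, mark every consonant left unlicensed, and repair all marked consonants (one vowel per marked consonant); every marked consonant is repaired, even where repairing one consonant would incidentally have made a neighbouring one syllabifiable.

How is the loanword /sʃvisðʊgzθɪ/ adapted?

fiʒvifðʊgɪzθɪ

Substitution: /s/ → /f/, /ʃ/ → /ʒ/, giving /fʒvifðʊgzθɪ/.
Under (C)(C)V, the unsyllabifiable consonants are /f/, /g/ (no codas are permitted; onsets may contain at most 2 consonants).
Epenthesis after each stranded consonant: /f/ → /fi/, /g/ → /gɪ/.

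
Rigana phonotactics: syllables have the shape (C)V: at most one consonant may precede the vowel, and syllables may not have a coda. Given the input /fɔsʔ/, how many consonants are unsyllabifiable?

The consonants /s/, /ʔ/ cannot be parsed into a legal (C)V syllable (no codas are permitted; onsets are limited to one consonant).

2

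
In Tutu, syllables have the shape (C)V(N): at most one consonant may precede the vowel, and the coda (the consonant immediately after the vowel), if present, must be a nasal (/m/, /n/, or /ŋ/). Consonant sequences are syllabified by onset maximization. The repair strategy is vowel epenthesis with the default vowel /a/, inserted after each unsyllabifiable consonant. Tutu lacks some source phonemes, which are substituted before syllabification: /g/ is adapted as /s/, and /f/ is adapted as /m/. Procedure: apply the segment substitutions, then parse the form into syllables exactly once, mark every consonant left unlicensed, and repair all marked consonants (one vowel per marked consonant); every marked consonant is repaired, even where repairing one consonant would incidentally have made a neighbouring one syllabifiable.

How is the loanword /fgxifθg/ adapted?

masaximθasa

Substitution: /f/ → /m/, /g/ → /s/, giving /msximθs/.
Under (C)V(N), the unsyllabifiable consonants are /m/, /s/, /θ/, /s/ (only a nasal (/m/, /n/, or /ŋ/) is licensed in coda position; onsets are limited to one consonant).
Each unlicensed consonant becomes the onset of a new syllable: /m/ → /ma/, /s/ → /sa/, /θ/ → /θa/, /s/ → /sa/.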